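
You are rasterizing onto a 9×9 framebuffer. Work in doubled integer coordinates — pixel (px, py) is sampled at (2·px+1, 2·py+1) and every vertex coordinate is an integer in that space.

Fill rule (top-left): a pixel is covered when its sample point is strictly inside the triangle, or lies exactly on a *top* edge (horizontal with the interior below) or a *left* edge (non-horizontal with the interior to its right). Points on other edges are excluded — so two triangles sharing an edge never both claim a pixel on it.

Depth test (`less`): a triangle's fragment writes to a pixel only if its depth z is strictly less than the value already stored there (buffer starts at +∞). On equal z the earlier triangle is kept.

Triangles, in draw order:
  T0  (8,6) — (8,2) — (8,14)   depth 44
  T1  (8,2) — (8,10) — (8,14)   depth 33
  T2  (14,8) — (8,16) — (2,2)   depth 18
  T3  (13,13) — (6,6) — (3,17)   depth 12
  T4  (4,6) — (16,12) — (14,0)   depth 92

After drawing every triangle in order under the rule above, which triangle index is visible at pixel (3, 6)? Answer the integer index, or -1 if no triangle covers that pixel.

T0:
  degenerate (2·area = 0) — covers nothing
T1:
  degenerate (2·area = 0) — covers nothing
T2:
  2·area = 132
  edge (14, 8)→(8, 16): d=(-6,8) right/bottom  bias=-1
  edge (8, 16)→(2, 2): d=(-6,-14) top-left  bias=+0
  edge (2, 2)→(14, 8): d=(12,6) right/bottom  bias=-1
    (1,1)@(3, 3): e=[118,8,6] → █
    (2,1)@(5, 3): e=[102,36,-6] → ·
    (1,2)@(3, 5): e=[106,-4,30] → ·
    (2,2)@(5, 5): e=[90,24,18] → █
    (3,2)@(7, 5): e=[74,52,6] → █
    (4,2)@(9, 5): e=[58,80,-6] → ·
    (2,3)@(5, 7): e=[78,12,42] → █
    (4,3)@(9, 7): e=[46,68,18] → █
    (5,3)@(11, 7): e=[30,96,6] → █
    (6,3)@(13, 7): e=[14,124,-6] → ·
    (2,4)@(5, 9): e=[66,0,66] → █  [on edge]
    (6,4)@(13, 9): e=[2,112,18] → █
  covered (17 px):
    · · · · · · · · ·
    · █ · · · · · · ·
    · · █ █ · · · · ·
    · · █ █ █ █ · · ·
    · · █ █ █ █ █ · ·
    · · · █ █ █ · · ·
    · · · █ █ · · · ·
    · · · · · · · · ·
    · · · · · · · · ·
T3:
  2·area = 98  (B↔C swapped to make it positive)
  edge (13, 13)→(3, 17): d=(-10,4) right/bottom  bias=-1
  edge (3, 17)→(6, 6): d=(3,-11) top-left  bias=+0
  edge (6, 6)→(13, 13): d=(7,7) right/bottom  bias=-1
    (0,0)@(1, 1): e=[168,-70,0] → ·  [on edge]
    (1,1)@(3, 3): e=[140,-42,0] → ·  [on edge]
    (2,2)@(5, 5): e=[112,-14,0] → ·  [on edge]
    (3,3)@(7, 7): e=[84,14,0] → ·  [on edge]
    (3,4)@(7, 9): e=[64,20,14] → █
    (4,4)@(9, 9): e=[56,42,0] → ·  [on edge]
    (2,5)@(5, 11): e=[52,4,42] → █
    (4,5)@(9, 11): e=[36,48,14] → █
    (5,5)@(11, 11): e=[28,70,0] → ·  [on edge]
    (2,6)@(5, 13): e=[32,10,56] → █
    (5,6)@(11, 13): e=[8,76,14] → █
    (6,6)@(13, 13): e=[0,98,0] → ·  [on edge]
    (7,7)@(15, 15): e=[-28,126,0] → ·  [on edge]
    (1,8)@(3, 17): e=[0,0,98] → ·  [on edge]
    (8,8)@(17, 17): e=[-56,154,0] → ·  [on edge]
  covered (10 px):
    · · · · · · · · ·
    · · · · · · · · ·
    · · · · · · · · ·
    · · · · · · · · ·
    · · · █ · · · · ·
    · · █ █ █ · · · ·
    · · █ █ █ █ · · ·
    · · █ █ · · · · ·
    · · · · · · · · ·
T4:
  2·area = 132  (B↔C swapped to make it positive)
  edge (4, 6)→(14, 0): d=(10,-6) top-left  bias=+0
  edge (14, 0)→(16, 12): d=(2,12) right/bottom  bias=-1
  edge (16, 12)→(4, 6): d=(-12,-6) top-left  bias=+0
    (6,0)@(13, 1): e=[4,14,114] → █
    (7,0)@(15, 1): e=[16,-10,126] → ·
    (4,1)@(9, 3): e=[0,66,66] → █  [on edge]
    (5,1)@(11, 3): e=[12,42,78] → █
    (7,1)@(15, 3): e=[36,-6,102] → ·
    (3,2)@(7, 5): e=[8,94,30] → █
    (7,2)@(15, 5): e=[56,-2,78] → ·
    (3,3)@(7, 7): e=[28,98,6] → █
    (7,3)@(15, 7): e=[76,2,54] → █
    (8,3)@(17, 7): e=[88,-22,66] → ·
    (3,4)@(7, 9): e=[48,102,-18] → ·
    (4,4)@(9, 9): e=[60,78,-6] → ·
  covered (17 px):
    · · · · · · █ · ·
    · · · · █ █ █ · ·
    · · · █ █ █ █ · ·
    · · · █ █ █ █ █ ·
    · · · · · █ █ █ ·
    · · · · · · · █ ·
    · · · · · · · · ·
    · · · · · · · · ·
    · · · · · · · · ·

Z-buffer (winner per pixel, '.' = empty):
  . . . . . . 4 . .
  . 2 . . 4 4 4 . .
  . . 2 2 4 4 4 . .
  . . 2 2 2 2 4 4 .
  . . 2 3 2 2 2 4 .
  . . 3 3 3 2 . 4 .
  . . 3 3 3 3 . . .
  . . 3 3 . . . . .
  . . . . . . . . .

Final: 3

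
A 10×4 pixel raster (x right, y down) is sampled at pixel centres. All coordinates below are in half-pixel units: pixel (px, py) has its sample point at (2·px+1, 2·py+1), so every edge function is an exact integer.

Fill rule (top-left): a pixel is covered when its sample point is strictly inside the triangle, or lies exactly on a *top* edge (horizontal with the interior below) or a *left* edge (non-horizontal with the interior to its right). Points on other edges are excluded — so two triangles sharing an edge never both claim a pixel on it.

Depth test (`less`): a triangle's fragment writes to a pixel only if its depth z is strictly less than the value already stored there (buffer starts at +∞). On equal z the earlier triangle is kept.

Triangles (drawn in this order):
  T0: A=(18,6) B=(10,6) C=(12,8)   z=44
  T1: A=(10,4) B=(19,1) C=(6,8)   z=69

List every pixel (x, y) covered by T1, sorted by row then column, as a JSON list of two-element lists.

T0:
  2·area = 16  (B↔C swapped to make it positive)
  edge (18, 6)→(12, 8): d=(-6,2) right/bottom  bias=-1
  edge (12, 8)→(10, 6): d=(-2,-2) top-left  bias=+0
  edge (10, 6)→(18, 6): d=(8,0) top-left  bias=+0
    (2,0)@(5, 1): e=[56,0,-40] → ·  [on edge]
    (3,1)@(7, 3): e=[40,0,-24] → ·  [on edge]
    (4,2)@(9, 5): e=[24,0,-8] → ·  [on edge]
    (5,3)@(11, 7): e=[8,0,8] → █  [on edge]
    (6,3)@(13, 7): e=[4,4,8] → █
    (7,3)@(15, 7): e=[0,8,8] → ·  [on edge]
  covered (2 px):
    · · · · · · · · · ·
    · · · · · · · · · ·
    · · · · · · · · · ·
    · · · · · █ █ · · ·
T1:
  2·area = 24
  edge (10, 4)→(19, 1): d=(9,-3) top-left  bias=+0
  edge (19, 1)→(6, 8): d=(-13,7) right/bottom  bias=-1
  edge (6, 8)→(10, 4): d=(4,-4) top-left  bias=+0
    (6,0)@(13, 1): e=[-18,42,0] → ·  [on edge]
    (9,0)@(19, 1): e=[0,0,24] → ·  [on edge]
    (5,1)@(11, 3): e=[-6,30,0] → ·  [on edge]
    (6,1)@(13, 3): e=[0,16,8] → █  [on edge]
    (7,1)@(15, 3): e=[6,2,16] → █
    (8,1)@(17, 3): e=[12,-12,24] → ·
    (3,2)@(7, 5): e=[0,32,-8] → ·  [on edge]
    (4,2)@(9, 5): e=[6,18,0] → █  [on edge]
    (5,2)@(11, 5): e=[12,4,8] → █
    (6,2)@(13, 5): e=[18,-10,16] → ·
    (7,2)@(15, 5): e=[24,-24,24] → ·
    (0,3)@(1, 7): e=[0,48,-24] → ·  [on edge]
    (3,3)@(7, 7): e=[18,6,0] → █  [on edge]
  covered (5 px):
    · · · · · · · · · ·
    · · · · · · █ █ · ·
    · · · · █ █ · · · ·
    · · · █ · · · · · ·

Answer: [[6,1],[7,1],[4,2],[5,2],[3,3]]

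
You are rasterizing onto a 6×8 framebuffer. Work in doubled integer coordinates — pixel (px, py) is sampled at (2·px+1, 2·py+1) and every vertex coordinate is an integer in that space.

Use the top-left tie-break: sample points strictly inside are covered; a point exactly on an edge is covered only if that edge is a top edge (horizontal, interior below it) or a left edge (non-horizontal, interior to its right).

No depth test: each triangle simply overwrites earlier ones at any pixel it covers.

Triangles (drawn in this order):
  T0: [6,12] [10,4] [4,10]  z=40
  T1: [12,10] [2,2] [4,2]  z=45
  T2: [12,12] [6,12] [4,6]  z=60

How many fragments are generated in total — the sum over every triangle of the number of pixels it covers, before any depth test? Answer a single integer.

T0:
  2·area = 24  (B↔C swapped to make it positive)
  edge (6, 12)→(4, 10): d=(-2,-2) top-left  bias=+0
  edge (4, 10)→(10, 4): d=(6,-6) top-left  bias=+0
  edge (10, 4)→(6, 12): d=(-4,8) right/bottom  bias=-1
    (5,1)@(11, 3): e=[28,0,-4] → ·  [on edge]
    (4,2)@(9, 5): e=[20,0,4] → #  [on edge]
    (5,2)@(11, 5): e=[24,12,-12] → ·
    (0,3)@(1, 7): e=[0,-36,60] → ·  [on edge]
    (3,3)@(7, 7): e=[12,0,12] → #  [on edge]
    (4,3)@(9, 7): e=[16,12,-4] → ·
    (1,4)@(3, 9): e=[0,-12,36] → ·  [on edge]
    (2,4)@(5, 9): e=[4,0,20] → #  [on edge]
    (4,4)@(9, 9): e=[12,24,-12] → ·
    (1,5)@(3, 11): e=[-4,0,28] → ·  [on edge]
    (2,5)@(5, 11): e=[0,12,12] → #  [on edge]
    (3,5)@(7, 11): e=[4,24,-4] → ·
    (0,6)@(1, 13): e=[-12,0,36] → ·  [on edge]
    (3,6)@(7, 13): e=[0,36,-12] → ·  [on edge]
    (4,7)@(9, 15): e=[0,60,-36] → ·  [on edge]
  covered (5 px):
    · · · · · ·
    · · · · · ·
    · · · · # ·
    · · · # · ·
    · · # # · ·
    · · # · · ·
    · · · · · ·
    · · · · · ·
T1:
  2·area = 16
  edge (12, 10)→(2, 2): d=(-10,-8) top-left  bias=+0
  edge (2, 2)→(4, 2): d=(2,0) top-left  bias=+0
  edge (4, 2)→(12, 10): d=(8,8) right/bottom  bias=-1
    (1,0)@(3, 1): e=[18,-2,0] → ·  [on edge]
    (2,1)@(5, 3): e=[14,2,0] → ·  [on edge]
    (3,2)@(7, 5): e=[10,6,0] → ·  [on edge]
    (4,3)@(9, 7): e=[6,10,0] → ·  [on edge]
    (5,4)@(11, 9): e=[2,14,0] → ·  [on edge]
  covered (0 px):
    · · · · · ·
    · · · · · ·
    · · · · · ·
    · · · · · ·
    · · · · · ·
    · · · · · ·
    · · · · · ·
    · · · · · ·
T2:
  2·area = 36
  edge (12, 12)→(6, 12): d=(-6,0) right/bottom  bias=-1
  edge (6, 12)→(4, 6): d=(-2,-6) top-left  bias=+0
  edge (4, 6)→(12, 12): d=(8,6) right/bottom  bias=-1
    (1,1)@(3, 3): e=[54,0,-18] → ·  [on edge]
    (2,3)@(5, 7): e=[30,4,2] → #
    (3,3)@(7, 7): e=[30,16,-10] → ·
    (2,4)@(5, 9): e=[18,0,18] → #  [on edge]
    (3,4)@(7, 9): e=[18,12,6] → #
    (4,4)@(9, 9): e=[18,24,-6] → ·
    (2,5)@(5, 11): e=[6,-4,34] → ·
    (3,5)@(7, 11): e=[6,8,22] → #
    (4,5)@(9, 11): e=[6,20,10] → #
    (5,5)@(11, 11): e=[6,32,-2] → ·
    (3,6)@(7, 13): e=[-6,4,38] → ·
    (4,6)@(9, 13): e=[-6,16,26] → ·
    (3,7)@(7, 15): e=[-18,0,54] → ·  [on edge]
  covered (5 px):
    · · · · · ·
    · · · · · ·
    · · · · · ·
    · · # · · ·
    · · # # · ·
    · · · # # ·
    · · · · · ·
    · · · · · ·

Final: 10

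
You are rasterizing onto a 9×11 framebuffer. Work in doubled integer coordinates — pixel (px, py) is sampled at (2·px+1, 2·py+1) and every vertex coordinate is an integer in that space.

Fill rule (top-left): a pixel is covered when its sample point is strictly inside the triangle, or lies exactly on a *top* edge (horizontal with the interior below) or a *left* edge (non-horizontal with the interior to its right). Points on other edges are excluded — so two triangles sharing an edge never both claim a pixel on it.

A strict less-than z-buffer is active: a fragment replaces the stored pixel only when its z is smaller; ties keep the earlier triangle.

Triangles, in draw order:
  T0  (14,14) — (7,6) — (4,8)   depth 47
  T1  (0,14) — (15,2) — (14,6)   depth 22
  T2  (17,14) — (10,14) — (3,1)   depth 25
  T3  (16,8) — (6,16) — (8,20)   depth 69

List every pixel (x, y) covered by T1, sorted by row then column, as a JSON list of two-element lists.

T0:
  2·area = 38  (B↔C swapped to make it positive)
  edge (14, 14)→(4, 8): d=(-10,-6) top-left  bias=+0
  edge (4, 8)→(7, 6): d=(3,-2) top-left  bias=+0
  edge (7, 6)→(14, 14): d=(7,8) right/bottom  bias=-1
    (3,3)@(7, 7): e=[28,3,7] → #
    (4,3)@(9, 7): e=[40,7,-9] → ·
    (3,4)@(7, 9): e=[8,9,21] → #
    (4,4)@(9, 9): e=[20,13,5] → #
    (5,4)@(11, 9): e=[32,17,-11] → ·
    (3,5)@(7, 11): e=[-12,15,35] → ·
    (4,5)@(9, 11): e=[0,19,19] → #  [on edge]
    (5,5)@(11, 11): e=[12,23,3] → #
    (6,5)@(13, 11): e=[24,27,-13] → ·
    (4,6)@(9, 13): e=[-20,25,33] → ·
    (5,6)@(11, 13): e=[-8,29,17] → ·
    (6,6)@(13, 13): e=[4,33,1] → #
  covered (6 px):
    · · · · · · · · ·
    · · · · · · · · ·
    · · · · · · · · ·
    · · · # · · · · ·
    · · · # # · · · ·
    · · · · # # · · ·
    · · · · · · # · ·
    · · · · · · · · ·
    · · · · · · · · ·
    · · · · · · · · ·
    · · · · · · · · ·
T1:
  2·area = 48
  edge (0, 14)→(15, 2): d=(15,-12) top-left  bias=+0
  edge (15, 2)→(14, 6): d=(-1,4) right/bottom  bias=-1
  edge (14, 6)→(0, 14): d=(-14,8) right/bottom  bias=-1
    (6,2)@(13, 5): e=[21,5,22] → #
    (7,2)@(15, 5): e=[45,-3,6] → ·
    (4,3)@(9, 7): e=[3,19,26] → #
    (5,3)@(11, 7): e=[27,11,10] → #
    (6,3)@(13, 7): e=[51,3,-6] → ·
    (3,4)@(7, 9): e=[9,25,14] → #
    (4,4)@(9, 9): e=[33,17,-2] → ·
    (5,4)@(11, 9): e=[57,9,-18] → ·
    (2,5)@(5, 11): e=[15,31,2] → #
    (3,5)@(7, 11): e=[39,23,-14] → ·
    (2,6)@(5, 13): e=[45,29,-26] → ·
  covered (5 px):
    · · · · · · · · ·
    · · · · · · · · ·
    · · · · · · # · ·
    · · · · # # · · ·
    · · · # · · · · ·
    · · # · · · · · ·
    · · · · · · · · ·
    · · · · · · · · ·
    · · · · · · · · ·
    · · · · · · · · ·
    · · · · · · · · ·
T2:
  2·area = 91
  edge (17, 14)→(10, 14): d=(-7,0) right/bottom  bias=-1
  edge (10, 14)→(3, 1): d=(-7,-13) top-left  bias=+0
  edge (3, 1)→(17, 14): d=(14,13) right/bottom  bias=-1
    (1,0)@(3, 1): e=[91,0,0] → ·  [on edge]
    (2,1)@(5, 3): e=[77,12,2] → #
    (3,1)@(7, 3): e=[77,38,-24] → ·
    (2,2)@(5, 5): e=[63,-2,30] → ·
    (3,2)@(7, 5): e=[63,24,4] → #
    (4,2)@(9, 5): e=[63,50,-22] → ·
    (3,3)@(7, 7): e=[49,10,32] → #
    (4,3)@(9, 7): e=[49,36,6] → #
    (5,3)@(11, 7): e=[49,62,-20] → ·
    (3,4)@(7, 9): e=[35,-4,60] → ·
    (4,4)@(9, 9): e=[35,22,34] → #
    (5,4)@(11, 9): e=[35,48,8] → #
  covered (12 px):
    · · · · · · · · ·
    · · # · · · · · ·
    · · · # · · · · ·
    · · · # # · · · ·
    · · · · # # · · ·
    · · · · # # # · ·
    · · · · · # # # ·
    · · · · · · · · ·
    · · · · · · · · ·
    · · · · · · · · ·
    · · · · · · · · ·
T3:
  2·area = 56  (B↔C swapped to make it positive)
  edge (16, 8)→(8, 20): d=(-8,12) right/bottom  bias=-1
  edge (8, 20)→(6, 16): d=(-2,-4) top-left  bias=+0
  edge (6, 16)→(16, 8): d=(10,-8) top-left  bias=+0
    (7,4)@(15, 9): e=[4,50,2] → #
    (8,4)@(17, 9): e=[-20,58,18] → ·
    (6,5)@(13, 11): e=[12,38,6] → #
    (7,5)@(15, 11): e=[-12,46,22] → ·
    (5,6)@(11, 13): e=[20,26,10] → #
    (6,6)@(13, 13): e=[-4,34,26] → ·
    (4,7)@(9, 15): e=[28,14,14] → #
    (6,7)@(13, 15): e=[-20,30,46] → ·
    (3,8)@(7, 17): e=[36,2,18] → #
    (5,8)@(11, 17): e=[-12,18,50] → ·
    (3,9)@(7, 19): e=[20,-2,38] → ·
    (4,9)@(9, 19): e=[-4,6,54] → ·
  covered (7 px):
    · · · · · · · · ·
    · · · · · · · · ·
    · · · · · · · · ·
    · · · · · · · · ·
    · · · · · · · # ·
    · · · · · · # · ·
    · · · · · # · · ·
    · · · · # # · · ·
    · · · # # · · · ·
    · · · · · · · · ·
    · · · · · · · · ·

Final: [[6,2],[4,3],[5,3],[3,4],[2,5]]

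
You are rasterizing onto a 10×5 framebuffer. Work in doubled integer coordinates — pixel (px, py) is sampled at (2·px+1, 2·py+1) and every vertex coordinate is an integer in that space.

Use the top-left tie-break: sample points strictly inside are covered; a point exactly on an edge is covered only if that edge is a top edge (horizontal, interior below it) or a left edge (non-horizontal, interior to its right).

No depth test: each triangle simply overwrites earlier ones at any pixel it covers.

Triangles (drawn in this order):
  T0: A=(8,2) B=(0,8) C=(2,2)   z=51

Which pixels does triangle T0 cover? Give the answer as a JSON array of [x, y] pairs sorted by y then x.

T0:
  2·area = 36
  edge (8, 2)→(0, 8): d=(-8,6) right/bottom  bias=-1
  edge (0, 8)→(2, 2): d=(2,-6) top-left  bias=+0
  edge (2, 2)→(8, 2): d=(6,0) top-left  bias=+0
    (1,1)@(3, 3): e=[22,8,6] → #
    (2,1)@(5, 3): e=[10,20,6] → #
    (3,1)@(7, 3): e=[-2,32,6] → ·
    (0,2)@(1, 5): e=[18,0,18] → #  [on edge]
    (2,2)@(5, 5): e=[-6,24,18] → ·
    (0,3)@(1, 7): e=[2,4,30] → #
    (1,3)@(3, 7): e=[-10,16,30] → ·
    (0,4)@(1, 9): e=[-14,8,42] → ·
  covered (5 px):
    · · · · · · · · · ·
    · # # · · · · · · ·
    # # · · · · · · · ·
    # · · · · · · · · ·
    · · · · · · · · · ·

Answer: [[1,1],[2,1],[0,2],[1,2],[0,3]]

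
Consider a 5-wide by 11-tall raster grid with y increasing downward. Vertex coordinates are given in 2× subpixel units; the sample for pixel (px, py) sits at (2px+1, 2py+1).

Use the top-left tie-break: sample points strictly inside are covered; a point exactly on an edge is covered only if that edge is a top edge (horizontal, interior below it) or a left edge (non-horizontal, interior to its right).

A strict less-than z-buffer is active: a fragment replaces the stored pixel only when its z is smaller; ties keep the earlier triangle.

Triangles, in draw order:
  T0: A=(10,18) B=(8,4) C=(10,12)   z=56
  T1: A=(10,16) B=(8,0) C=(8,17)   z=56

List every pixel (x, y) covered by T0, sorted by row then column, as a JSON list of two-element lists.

T0:
  2·area = 12
  edge (10, 18)→(8, 4): d=(-2,-14) top-left  bias=+0
  edge (8, 4)→(10, 12): d=(2,8) right/bottom  bias=-1
  edge (10, 12)→(10, 18): d=(0,6) right/bottom  bias=-1
    (4,4)@(9, 9): e=[4,2,6] → #
    (4,5)@(9, 11): e=[0,6,6] → #  [on edge]
    (4,6)@(9, 13): e=[-4,10,6] → ·
  covered (2 px):
    · · · · ·
    · · · · ·
    · · · · ·
    · · · · ·
    · · · · #
    · · · · #
    · · · · ·
    · · · · ·
    · · · · ·
    · · · · ·
    · · · · ·
T1:
  2·area = 34  (B↔C swapped to make it positive)
  edge (10, 16)→(8, 17): d=(-2,1) right/bottom  bias=-1
  edge (8, 17)→(8, 0): d=(0,-17) top-left  bias=+0
  edge (8, 0)→(10, 16): d=(2,16) right/bottom  bias=-1
    (4,4)@(9, 9): e=[15,17,2] → #
    (4,5)@(9, 11): e=[11,17,6] → #
    (4,6)@(9, 13): e=[7,17,10] → #
    (4,7)@(9, 15): e=[3,17,14] → #
    (4,8)@(9, 17): e=[-1,17,18] → ·
  covered (4 px):
    · · · · ·
    · · · · ·
    · · · · ·
    · · · · ·
    · · · · #
    · · · · #
    · · · · #
    · · · · #
    · · · · ·
    · · · · ·
    · · · · ·

Final: [[4,4],[4,5]]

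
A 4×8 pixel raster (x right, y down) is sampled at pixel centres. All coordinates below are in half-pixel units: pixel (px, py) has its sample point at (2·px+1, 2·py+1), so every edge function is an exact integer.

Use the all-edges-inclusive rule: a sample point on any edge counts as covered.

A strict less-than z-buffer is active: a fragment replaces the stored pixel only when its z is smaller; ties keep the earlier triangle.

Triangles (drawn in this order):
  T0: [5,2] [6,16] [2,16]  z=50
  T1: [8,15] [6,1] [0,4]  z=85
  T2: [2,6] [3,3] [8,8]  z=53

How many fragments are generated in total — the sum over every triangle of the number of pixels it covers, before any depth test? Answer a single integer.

T0:
  2·area = 56
  edge (5, 2)→(6, 16): d=(1,14) inclusive
  edge (6, 16)→(2, 16): d=(-4,0) inclusive
  edge (2, 16)→(5, 2): d=(3,-14) inclusive
    (2,1)@(5, 3): e=[1,52,3] → #
    (3,1)@(7, 3): e=[-27,52,31] → ·
    (2,2)@(5, 5): e=[3,44,9] → #
    (3,2)@(7, 5): e=[-25,44,37] → ·
    (2,3)@(5, 7): e=[5,36,15] → #
    (3,3)@(7, 7): e=[-23,36,43] → ·
    (2,4)@(5, 9): e=[7,28,21] → #
    (3,4)@(7, 9): e=[-21,28,49] → ·
    (2,5)@(5, 11): e=[9,20,27] → #
    (3,5)@(7, 11): e=[-19,20,55] → ·
    (1,6)@(3, 13): e=[39,12,5] → #
    (3,6)@(7, 13): e=[-17,12,61] → ·
  covered (9 px):
    · · · ·
    · · # ·
    · · # ·
    · · # ·
    · · # ·
    · · # ·
    · # # ·
    · # # ·
T1:
  2·area = 90  (B↔C swapped to make it positive)
  edge (8, 15)→(0, 4): d=(-8,-11) inclusive
  edge (0, 4)→(6, 1): d=(6,-3) inclusive
  edge (6, 1)→(8, 15): d=(2,14) inclusive
    (1,1)@(3, 3): e=[41,3,46] → #
    (2,1)@(5, 3): e=[63,9,18] → #
    (3,1)@(7, 3): e=[85,15,-10] → ·
    (0,2)@(1, 5): e=[3,9,78] → #
    (3,2)@(7, 5): e=[69,27,-6] → ·
    (0,3)@(1, 7): e=[-13,21,82] → ·
    (1,3)@(3, 7): e=[9,27,54] → #
    (3,3)@(7, 7): e=[53,39,-2] → ·
    (1,4)@(3, 9): e=[-7,39,58] → ·
    (2,4)@(5, 9): e=[15,45,30] → #
    (3,4)@(7, 9): e=[37,51,2] → #
    (2,5)@(5, 11): e=[-1,57,34] → ·
  covered (11 px):
    · · · ·
    · # # ·
    # # # ·
    · # # ·
    · · # #
    · · · #
    · · · #
    · · · ·
T2:
  2·area = 20
  edge (2, 6)→(3, 3): d=(1,-3) inclusive
  edge (3, 3)→(8, 8): d=(5,5) inclusive
  edge (8, 8)→(2, 6): d=(-6,-2) inclusive
    (0,0)@(1, 1): e=[-8,0,28] → ·  [on edge]
    (1,1)@(3, 3): e=[0,0,20] → #  [on edge]
    (2,1)@(5, 3): e=[6,-10,24] → ·
    (1,2)@(3, 5): e=[2,10,8] → #
    (2,2)@(5, 5): e=[8,0,12] → #  [on edge]
    (3,2)@(7, 5): e=[14,-10,16] → ·
    (1,3)@(3, 7): e=[4,20,-4] → ·
    (2,3)@(5, 7): e=[10,10,0] → #  [on edge]
    (3,3)@(7, 7): e=[16,0,4] → #  [on edge]
    (0,4)@(1, 9): e=[0,40,-20] → ·  [on edge]
    (2,4)@(5, 9): e=[12,20,-12] → ·
    (3,4)@(7, 9): e=[18,10,-8] → ·
  covered (5 px):
    · · · ·
    · # · ·
    · # # ·
    · · # #
    · · · ·
    · · · ·
    · · · ·
    · · · ·

Result: 25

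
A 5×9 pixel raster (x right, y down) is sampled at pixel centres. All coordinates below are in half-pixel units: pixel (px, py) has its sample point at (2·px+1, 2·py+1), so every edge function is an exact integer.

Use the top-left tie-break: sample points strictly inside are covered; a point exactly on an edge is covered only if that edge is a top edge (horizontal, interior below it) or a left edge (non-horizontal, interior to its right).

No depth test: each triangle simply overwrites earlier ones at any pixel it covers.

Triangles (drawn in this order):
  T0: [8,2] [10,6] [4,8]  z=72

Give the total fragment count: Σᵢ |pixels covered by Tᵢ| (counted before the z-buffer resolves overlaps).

T0:
  2·area = 28
  edge (8, 2)→(10, 6): d=(2,4) right/bottom  bias=-1
  edge (10, 6)→(4, 8): d=(-6,2) right/bottom  bias=-1
  edge (4, 8)→(8, 2): d=(4,-6) top-left  bias=+0
    (3,2)@(7, 5): e=[10,12,6] → X
    (4,2)@(9, 5): e=[2,8,18] → X
    (2,3)@(5, 7): e=[22,4,2] → X
    (3,3)@(7, 7): e=[14,0,14] → .  [on edge]
    (4,3)@(9, 7): e=[6,-4,26] → .
    (0,4)@(1, 9): e=[42,0,-14] → .  [on edge]
    (2,4)@(5, 9): e=[26,-8,10] → .
  covered (3 px):
    . . . . .
    . . . . .
    . . . X X
    . . X . .
    . . . . .
    . . . . .
    . . . . .
    . . . . .
    . . . . .

Result: 3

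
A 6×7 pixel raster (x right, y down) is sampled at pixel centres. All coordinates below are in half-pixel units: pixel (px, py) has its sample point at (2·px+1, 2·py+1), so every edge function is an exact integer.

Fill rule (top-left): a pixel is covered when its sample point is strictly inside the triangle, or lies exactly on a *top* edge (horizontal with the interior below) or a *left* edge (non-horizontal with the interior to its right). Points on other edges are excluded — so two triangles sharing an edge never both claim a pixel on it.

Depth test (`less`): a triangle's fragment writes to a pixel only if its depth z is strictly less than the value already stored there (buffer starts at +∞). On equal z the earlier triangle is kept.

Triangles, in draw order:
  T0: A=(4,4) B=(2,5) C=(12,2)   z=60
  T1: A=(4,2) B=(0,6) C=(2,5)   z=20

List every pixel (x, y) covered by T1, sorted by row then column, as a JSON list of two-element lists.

T0:
  2·area = 4  (B↔C swapped to make it positive)
  edge (4, 4)→(12, 2): d=(8,-2) top-left  bias=+0
  edge (12, 2)→(2, 5): d=(-10,3) right/bottom  bias=-1
  edge (2, 5)→(4, 4): d=(2,-1) top-left  bias=+0
  covered (0 px):
    · · · · · ·
    · · · · · ·
    · · · · · ·
    · · · · · ·
    · · · · · ·
    · · · · · ·
    · · · · · ·
T1:
  2·area = 4  (B↔C swapped to make it positive)
  edge (4, 2)→(2, 5): d=(-2,3) right/bottom  bias=-1
  edge (2, 5)→(0, 6): d=(-2,1) right/bottom  bias=-1
  edge (0, 6)→(4, 2): d=(4,-4) top-left  bias=+0
    (2,0)@(5, 1): e=[-1,5,0] → ·  [on edge]
    (1,1)@(3, 3): e=[1,3,0] → #  [on edge]
    (2,1)@(5, 3): e=[-5,1,8] → ·
    (0,2)@(1, 5): e=[3,1,0] → #  [on edge]
    (1,2)@(3, 5): e=[-3,-1,8] → ·
    (0,3)@(1, 7): e=[-1,-3,8] → ·
  covered (2 px):
    · · · · · ·
    · # · · · ·
    # · · · · ·
    · · · · · ·
    · · · · · ·
    · · · · · ·
    · · · · · ·

Final: [[1,1],[0,2]]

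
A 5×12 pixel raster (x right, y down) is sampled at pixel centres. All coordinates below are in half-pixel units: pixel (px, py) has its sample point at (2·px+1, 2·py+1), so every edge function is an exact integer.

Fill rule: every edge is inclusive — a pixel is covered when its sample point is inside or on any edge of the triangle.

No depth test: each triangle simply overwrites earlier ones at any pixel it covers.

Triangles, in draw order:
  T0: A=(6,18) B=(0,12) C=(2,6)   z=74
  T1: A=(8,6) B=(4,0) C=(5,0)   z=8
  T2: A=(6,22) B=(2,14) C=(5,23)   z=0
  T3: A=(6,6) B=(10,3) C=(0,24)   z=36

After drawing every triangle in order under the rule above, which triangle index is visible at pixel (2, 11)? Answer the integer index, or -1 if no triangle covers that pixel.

T0:
  2·area = 48
  edge (6, 18)→(0, 12): d=(-6,-6) inclusive
  edge (0, 12)→(2, 6): d=(2,-6) inclusive
  edge (2, 6)→(6, 18): d=(4,12) inclusive
    (0,1)@(1, 3): e=[60,-12,0] → ·  [on edge]
    (1,1)@(3, 3): e=[72,0,-24] → ·  [on edge]
    (0,4)@(1, 9): e=[24,0,24] → #  [on edge]
    (1,4)@(3, 9): e=[36,12,0] → #  [on edge]
    (2,4)@(5, 9): e=[48,24,-24] → ·
    (0,5)@(1, 11): e=[12,4,32] → #
    (2,5)@(5, 11): e=[36,28,-16] → ·
    (0,6)@(1, 13): e=[0,8,40] → #  [on edge]
    (2,6)@(5, 13): e=[24,32,-8] → ·
    (0,7)@(1, 15): e=[-12,12,48] → ·
    (1,7)@(3, 15): e=[0,24,24] → #  [on edge]
    (2,7)@(5, 15): e=[12,36,0] → #  [on edge]
    (2,8)@(5, 17): e=[0,40,8] → #  [on edge]
    (3,9)@(7, 19): e=[0,56,-8] → ·  [on edge]
    (3,10)@(7, 21): e=[-12,60,0] → ·  [on edge]
    (4,10)@(9, 21): e=[0,72,-24] → ·  [on edge]
  covered (9 px):
    · · · · ·
    · · · · ·
    · · · · ·
    · · · · ·
    # # · · ·
    # # · · ·
    # # · · ·
    · # # · ·
    · · # · ·
    · · · · ·
    · · · · ·
    · · · · ·
T1:
  2·area = 6
  edge (8, 6)→(4, 0): d=(-4,-6) inclusive
  edge (4, 0)→(5, 0): d=(1,0) inclusive
  edge (5, 0)→(8, 6): d=(3,6) inclusive
    (2,0)@(5, 1): e=[2,1,3] → #
    (3,0)@(7, 1): e=[14,1,-9] → ·
    (2,1)@(5, 3): e=[-6,3,9] → ·
  covered (1 px):
    · · # · ·
    · · · · ·
    · · · · ·
    · · · · ·
    · · · · ·
    · · · · ·
    · · · · ·
    · · · · ·
    · · · · ·
    · · · · ·
    · · · · ·
    · · · · ·
T2:
  2·area = 12  (B↔C swapped to make it positive)
  edge (6, 22)→(5, 23): d=(-1,1) inclusive
  edge (5, 23)→(2, 14): d=(-3,-9) inclusive
  edge (2, 14)→(6, 22): d=(4,8) inclusive
    (0,5)@(1, 11): e=[16,0,-4] → ·  [on edge]
    (1,8)@(3, 17): e=[8,0,4] → #  [on edge]
    (2,8)@(5, 17): e=[6,18,-12] → ·
    (1,9)@(3, 19): e=[6,-6,12] → ·
    (4,9)@(9, 19): e=[0,48,-36] → ·  [on edge]
    (2,10)@(5, 21): e=[2,6,4] → #
    (3,10)@(7, 21): e=[0,24,-12] → ·  [on edge]
    (2,11)@(5, 23): e=[0,0,12] → #  [on edge]
    (3,11)@(7, 23): e=[-2,18,-4] → ·
  covered (3 px):
    · · · · ·
    · · · · ·
    · · · · ·
    · · · · ·
    · · · · ·
    · · · · ·
    · · · · ·
    · · · · ·
    · # · · ·
    · · · · ·
    · · # · ·
    · · # · ·
T3:
  2·area = 54
  edge (6, 6)→(10, 3): d=(4,-3) inclusive
  edge (10, 3)→(0, 24): d=(-10,21) inclusive
  edge (0, 24)→(6, 6): d=(6,-18) inclusive
    (3,1)@(7, 3): e=[-9,63,0] → ·  [on edge]
    (4,2)@(9, 5): e=[5,1,48] → #
    (3,3)@(7, 7): e=[7,23,24] → #
    (4,3)@(9, 7): e=[13,-19,60] → ·
    (2,4)@(5, 9): e=[9,45,0] → #  [on edge]
    (4,4)@(9, 9): e=[21,-39,72] → ·
    (2,5)@(5, 11): e=[17,25,12] → #
    (3,5)@(7, 11): e=[23,-17,48] → ·
    (2,6)@(5, 13): e=[25,5,24] → #
    (3,6)@(7, 13): e=[31,-37,60] → ·
    (1,7)@(3, 15): e=[27,27,0] → #  [on edge]
    (2,7)@(5, 15): e=[33,-15,36] → ·
    (0,10)@(1, 21): e=[45,9,0] → #  [on edge]
  covered (9 px):
    · · · · ·
    · · · · ·
    · · · · #
    · · · # ·
    · · # # ·
    · · # · ·
    · · # · ·
    · # · · ·
    · # · · ·
    · · · · ·
    # · · · ·
    · · · · ·

Z-buffer (winner per pixel, '.' = empty):
  . . 1 . .
  . . . . .
  . . . . 3
  . . . 3 .
  0 0 3 3 .
  0 0 3 . .
  0 0 3 . .
  . 3 0 . .
  . 3 0 . .
  . . . . .
  3 . 2 . .
  . . 2 . .

Answer: 2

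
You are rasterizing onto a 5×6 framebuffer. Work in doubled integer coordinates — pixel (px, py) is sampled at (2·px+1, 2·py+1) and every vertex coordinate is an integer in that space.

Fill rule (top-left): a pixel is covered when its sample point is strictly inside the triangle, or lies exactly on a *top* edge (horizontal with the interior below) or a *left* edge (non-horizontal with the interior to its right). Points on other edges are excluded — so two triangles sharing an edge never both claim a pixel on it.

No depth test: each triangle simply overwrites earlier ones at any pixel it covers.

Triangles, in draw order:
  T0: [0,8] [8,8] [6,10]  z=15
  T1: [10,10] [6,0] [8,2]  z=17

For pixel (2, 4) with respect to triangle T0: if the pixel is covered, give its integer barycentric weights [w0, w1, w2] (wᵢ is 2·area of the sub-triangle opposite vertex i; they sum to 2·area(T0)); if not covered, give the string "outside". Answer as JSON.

T0:
  2·area = 16
  edge (0, 8)→(8, 8): d=(8,0) top-left  bias=+0
  edge (8, 8)→(6, 10): d=(-2,2) right/bottom  bias=-1
  edge (6, 10)→(0, 8): d=(-6,-2) top-left  bias=+0
    (4,3)@(9, 7): e=[-8,0,24] → ·  [on edge]
    (1,4)@(3, 9): e=[8,8,0] → #  [on edge]
    (2,4)@(5, 9): e=[8,4,4] → #
    (3,4)@(7, 9): e=[8,0,8] → ·  [on edge]
    (1,5)@(3, 11): e=[24,4,-12] → ·
    (2,5)@(5, 11): e=[24,0,-8] → ·  [on edge]
    (4,5)@(9, 11): e=[24,-8,0] → ·  [on edge]
  covered (2 px):
    · · · · ·
    · · · · ·
    · · · · ·
    · · · · ·
    · # # · ·
    · · · · ·
T1:
  2·area = 12
  edge (10, 10)→(6, 0): d=(-4,-10) top-left  bias=+0
  edge (6, 0)→(8, 2): d=(2,2) right/bottom  bias=-1
  edge (8, 2)→(10, 10): d=(2,8) right/bottom  bias=-1
    (3,0)@(7, 1): e=[6,0,6] → ·  [on edge]
    (4,1)@(9, 3): e=[18,0,-6] → ·  [on edge]
    (4,3)@(9, 7): e=[2,8,2] → #
    (4,4)@(9, 9): e=[-6,12,6] → ·
  covered (1 px):
    · · · · ·
    · · · · ·
    · · · · ·
    · · · · #
    · · · · ·
    · · · · ·

Answer: [4,4,8]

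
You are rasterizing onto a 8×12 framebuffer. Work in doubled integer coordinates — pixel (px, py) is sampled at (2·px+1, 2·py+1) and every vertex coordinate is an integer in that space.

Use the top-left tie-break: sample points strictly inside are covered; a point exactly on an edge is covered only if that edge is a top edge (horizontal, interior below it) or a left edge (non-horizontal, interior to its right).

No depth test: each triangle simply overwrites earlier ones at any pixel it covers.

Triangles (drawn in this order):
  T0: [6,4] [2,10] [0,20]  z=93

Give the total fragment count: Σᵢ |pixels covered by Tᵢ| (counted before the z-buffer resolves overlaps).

T0:
  2·area = 28  (B↔C swapped to make it positive)
  edge (6, 4)→(0, 20): d=(-6,16) right/bottom  bias=-1
  edge (0, 20)→(2, 10): d=(2,-10) top-left  bias=+0
  edge (2, 10)→(6, 4): d=(4,-6) top-left  bias=+0
    (1,2)@(3, 5): e=[42,0,-14] → ·  [on edge]
    (1,4)@(3, 9): e=[18,8,2] → #
    (2,4)@(5, 9): e=[-14,28,14] → ·
    (1,5)@(3, 11): e=[6,12,10] → #
    (2,5)@(5, 11): e=[-26,32,22] → ·
    (1,6)@(3, 13): e=[-6,16,18] → ·
    (0,7)@(1, 15): e=[14,0,14] → #  [on edge]
    (1,7)@(3, 15): e=[-18,20,26] → ·
    (0,8)@(1, 17): e=[2,4,22] → #
    (1,8)@(3, 17): e=[-30,24,34] → ·
    (0,9)@(1, 19): e=[-10,8,30] → ·
  covered (4 px):
    · · · · · · · ·
    · · · · · · · ·
    · · · · · · · ·
    · · · · · · · ·
    · # · · · · · ·
    · # · · · · · ·
    · · · · · · · ·
    # · · · · · · ·
    # · · · · · · ·
    · · · · · · · ·
    · · · · · · · ·
    · · · · · · · ·

Result: 4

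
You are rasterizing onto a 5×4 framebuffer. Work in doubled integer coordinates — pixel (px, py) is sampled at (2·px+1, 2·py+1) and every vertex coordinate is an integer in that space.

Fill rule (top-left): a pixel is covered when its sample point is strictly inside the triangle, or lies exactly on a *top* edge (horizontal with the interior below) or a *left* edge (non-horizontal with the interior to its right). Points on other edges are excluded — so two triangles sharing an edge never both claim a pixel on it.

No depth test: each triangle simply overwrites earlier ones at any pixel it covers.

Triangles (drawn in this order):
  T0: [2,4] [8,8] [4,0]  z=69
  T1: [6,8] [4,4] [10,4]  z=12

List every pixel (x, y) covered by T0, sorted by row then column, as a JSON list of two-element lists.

T0:
  2·area = 32  (B↔C swapped to make it positive)
  edge (2, 4)→(4, 0): d=(2,-4) top-left  bias=+0
  edge (4, 0)→(8, 8): d=(4,8) right/bottom  bias=-1
  edge (8, 8)→(2, 4): d=(-6,-4) top-left  bias=+0
    (1,1)@(3, 3): e=[2,20,10] → #
    (2,1)@(5, 3): e=[10,4,18] → #
    (3,1)@(7, 3): e=[18,-12,26] → ·
    (1,2)@(3, 5): e=[6,28,-2] → ·
    (2,2)@(5, 5): e=[14,12,6] → #
    (3,2)@(7, 5): e=[22,-4,14] → ·
    (2,3)@(5, 7): e=[18,20,-6] → ·
    (3,3)@(7, 7): e=[26,4,2] → #
    (4,3)@(9, 7): e=[34,-12,10] → ·
  covered (4 px):
    · · · · ·
    · # # · ·
    · · # · ·
    · · · # ·
T1:
  2·area = 24
  edge (6, 8)→(4, 4): d=(-2,-4) top-left  bias=+0
  edge (4, 4)→(10, 4): d=(6,0) top-left  bias=+0
  edge (10, 4)→(6, 8): d=(-4,4) right/bottom  bias=-1
    (2,2)@(5, 5): e=[2,6,16] → #
    (3,2)@(7, 5): e=[10,6,8] → #
    (4,2)@(9, 5): e=[18,6,0] → ·  [on edge]
    (2,3)@(5, 7): e=[-2,18,8] → ·
    (3,3)@(7, 7): e=[6,18,0] → ·  [on edge]
  covered (2 px):
    · · · · ·
    · · · · ·
    · · # # ·
    · · · · ·

Final: [[1,1],[2,1],[2,2],[3,3]]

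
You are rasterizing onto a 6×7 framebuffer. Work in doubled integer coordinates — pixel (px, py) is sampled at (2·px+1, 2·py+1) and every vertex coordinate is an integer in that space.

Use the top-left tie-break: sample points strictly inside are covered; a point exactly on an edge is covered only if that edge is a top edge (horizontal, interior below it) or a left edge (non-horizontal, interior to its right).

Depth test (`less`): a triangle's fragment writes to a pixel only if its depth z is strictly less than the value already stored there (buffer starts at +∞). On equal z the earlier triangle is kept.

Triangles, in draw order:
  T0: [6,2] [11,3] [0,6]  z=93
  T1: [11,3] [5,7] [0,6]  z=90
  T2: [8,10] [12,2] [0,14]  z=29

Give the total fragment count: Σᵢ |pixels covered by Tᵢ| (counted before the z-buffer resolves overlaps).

T0:
  2·area = 26
  edge (6, 2)→(11, 3): d=(5,1) right/bottom  bias=-1
  edge (11, 3)→(0, 6): d=(-11,3) right/bottom  bias=-1
  edge (0, 6)→(6, 2): d=(6,-4) top-left  bias=+0
    (0,0)@(1, 1): e=[0,52,-26] → ·  [on edge]
    (2,1)@(5, 3): e=[6,18,2] → █
    (3,1)@(7, 3): e=[4,12,10] → █
    (4,1)@(9, 3): e=[2,6,18] → █
    (5,1)@(11, 3): e=[0,0,26] → ·  [on edge]
    (1,2)@(3, 5): e=[18,2,6] → █
    (2,2)@(5, 5): e=[16,-4,14] → ·
    (3,2)@(7, 5): e=[14,-10,22] → ·
    (4,2)@(9, 5): e=[12,-16,30] → ·
    (1,3)@(3, 7): e=[28,-20,18] → ·
  covered (4 px):
    · · · · · ·
    · · █ █ █ ·
    · █ · · · ·
    · · · · · ·
    · · · · · ·
    · · · · · ·
    · · · · · ·
T1:
  2·area = 26
  edge (11, 3)→(5, 7): d=(-6,4) right/bottom  bias=-1
  edge (5, 7)→(0, 6): d=(-5,-1) top-left  bias=+0
  edge (0, 6)→(11, 3): d=(11,-3) top-left  bias=+0
    (5,1)@(11, 3): e=[0,26,0] → ·  [on edge]
    (2,2)@(5, 5): e=[12,10,4] → █
    (3,2)@(7, 5): e=[4,12,10] → █
    (4,2)@(9, 5): e=[-4,14,16] → ·
    (2,3)@(5, 7): e=[0,0,26] → ·  [on edge]
    (3,3)@(7, 7): e=[-8,2,32] → ·
  covered (2 px):
    · · · · · ·
    · · · · · ·
    · · █ █ · ·
    · · · · · ·
    · · · · · ·
    · · · · · ·
    · · · · · ·
T2:
  2·area = 48  (B↔C swapped to make it positive)
  edge (8, 10)→(0, 14): d=(-8,4) right/bottom  bias=-1
  edge (0, 14)→(12, 2): d=(12,-12) top-left  bias=+0
  edge (12, 2)→(8, 10): d=(-4,8) right/bottom  bias=-1
    (5,1)@(11, 3): e=[44,0,4] → █  [on edge]
    (4,2)@(9, 5): e=[36,0,12] → █  [on edge]
    (5,2)@(11, 5): e=[28,24,-4] → ·
    (3,3)@(7, 7): e=[28,0,20] → █  [on edge]
    (5,3)@(11, 7): e=[12,48,-12] → ·
    (2,4)@(5, 9): e=[20,0,28] → █  [on edge]
    (4,4)@(9, 9): e=[4,48,-4] → ·
    (1,5)@(3, 11): e=[12,0,36] → █  [on edge]
    (3,5)@(7, 11): e=[-4,48,4] → ·
    (0,6)@(1, 13): e=[4,0,44] → █  [on edge]
    (1,6)@(3, 13): e=[-4,24,28] → ·
    (2,6)@(5, 13): e=[-12,48,12] → ·
  covered (9 px):
    · · · · · ·
    · · · · · █
    · · · · █ ·
    · · · █ █ ·
    · · █ █ · ·
    · █ █ · · ·
    █ · · · · ·

Final: 15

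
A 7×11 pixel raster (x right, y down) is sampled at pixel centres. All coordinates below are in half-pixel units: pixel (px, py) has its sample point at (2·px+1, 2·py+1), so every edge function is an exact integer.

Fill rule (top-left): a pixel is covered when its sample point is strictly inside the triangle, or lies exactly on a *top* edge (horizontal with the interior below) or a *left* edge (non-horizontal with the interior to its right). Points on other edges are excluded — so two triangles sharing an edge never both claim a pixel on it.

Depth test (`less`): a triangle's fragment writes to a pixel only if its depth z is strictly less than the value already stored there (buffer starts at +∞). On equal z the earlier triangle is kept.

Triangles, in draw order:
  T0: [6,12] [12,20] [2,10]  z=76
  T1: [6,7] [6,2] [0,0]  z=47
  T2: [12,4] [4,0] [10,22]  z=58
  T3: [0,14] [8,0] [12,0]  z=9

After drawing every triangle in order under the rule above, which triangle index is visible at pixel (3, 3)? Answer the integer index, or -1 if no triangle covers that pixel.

T0:
  2·area = 20
  edge (6, 12)→(12, 20): d=(6,8) right/bottom  bias=-1
  edge (12, 20)→(2, 10): d=(-10,-10) top-left  bias=+0
  edge (2, 10)→(6, 12): d=(4,2) right/bottom  bias=-1
    (0,4)@(1, 9): e=[22,0,-2] → ·  [on edge]
    (1,5)@(3, 11): e=[18,0,2] → #  [on edge]
    (2,5)@(5, 11): e=[2,20,-2] → ·
    (1,6)@(3, 13): e=[30,-20,10] → ·
    (2,6)@(5, 13): e=[14,0,6] → #  [on edge]
    (3,6)@(7, 13): e=[-2,20,2] → ·
    (2,7)@(5, 15): e=[26,-20,14] → ·
    (3,7)@(7, 15): e=[10,0,10] → #  [on edge]
    (4,7)@(9, 15): e=[-6,20,6] → ·
    (3,8)@(7, 17): e=[22,-20,18] → ·
    (4,8)@(9, 17): e=[6,0,14] → #  [on edge]
    (5,8)@(11, 17): e=[-10,20,10] → ·
    (5,9)@(11, 19): e=[2,0,18] → #  [on edge]
    (6,10)@(13, 21): e=[-2,0,22] → ·  [on edge]
  covered (5 px):
    · · · · · · ·
    · · · · · · ·
    · · · · · · ·
    · · · · · · ·
    · · · · · · ·
    · # · · · · ·
    · · # · · · ·
    · · · # · · ·
    · · · · # · ·
    · · · · · # ·
    · · · · · · ·
T1:
  2·area = 30  (B↔C swapped to make it positive)
  edge (6, 7)→(0, 0): d=(-6,-7) top-left  bias=+0
  edge (0, 0)→(6, 2): d=(6,2) right/bottom  bias=-1
  edge (6, 2)→(6, 7): d=(0,5) right/bottom  bias=-1
    (0,0)@(1, 1): e=[1,4,25] → #
    (1,0)@(3, 1): e=[15,0,15] → ·  [on edge]
    (0,1)@(1, 3): e=[-11,16,25] → ·
    (1,1)@(3, 3): e=[3,12,15] → #
    (2,1)@(5, 3): e=[17,8,5] → #
    (3,1)@(7, 3): e=[31,4,-5] → ·
    (4,1)@(9, 3): e=[45,0,-15] → ·  [on edge]
    (1,2)@(3, 5): e=[-9,24,15] → ·
    (2,2)@(5, 5): e=[5,20,5] → #
    (3,2)@(7, 5): e=[19,16,-5] → ·
    (2,3)@(5, 7): e=[-7,32,5] → ·
  covered (4 px):
    # · · · · · ·
    · # # · · · ·
    · · # · · · ·
    · · · · · · ·
    · · · · · · ·
    · · · · · · ·
    · · · · · · ·
    · · · · · · ·
    · · · · · · ·
    · · · · · · ·
    · · · · · · ·
T2:
  2·area = 152  (B↔C swapped to make it positive)
  edge (12, 4)→(10, 22): d=(-2,18) right/bottom  bias=-1
  edge (10, 22)→(4, 0): d=(-6,-22) top-left  bias=+0
  edge (4, 0)→(12, 4): d=(8,4) right/bottom  bias=-1
    (2,0)@(5, 1): e=[132,16,4] → #
    (3,0)@(7, 1): e=[96,60,-4] → ·
    (2,1)@(5, 3): e=[128,4,20] → #
    (3,1)@(7, 3): e=[92,48,12] → #
    (4,1)@(9, 3): e=[56,92,4] → #
    (5,1)@(11, 3): e=[20,136,-4] → ·
    (2,2)@(5, 5): e=[124,-8,36] → ·
    (3,2)@(7, 5): e=[88,36,28] → #
    (5,2)@(11, 5): e=[16,124,12] → #
    (6,2)@(13, 5): e=[-20,168,4] → ·
    (3,3)@(7, 7): e=[84,24,44] → #
    (6,3)@(13, 7): e=[-24,156,20] → ·
    (3,5)@(7, 11): e=[76,0,76] → #  [on edge]
    (5,6)@(11, 13): e=[0,76,76] → ·  [on edge]
  covered (19 px):
    · · # · · · ·
    · · # # # · ·
    · · · # # # ·
    · · · # # # ·
    · · · # # # ·
    · · · # # # ·
    · · · · # · ·
    · · · · # · ·
    · · · · # · ·
    · · · · · · ·
    · · · · · · ·
T3:
  2·area = 56
  edge (0, 14)→(8, 0): d=(8,-14) top-left  bias=+0
  edge (8, 0)→(12, 0): d=(4,0) top-left  bias=+0
  edge (12, 0)→(0, 14): d=(-12,14) right/bottom  bias=-1
    (4,0)@(9, 1): e=[22,4,30] → #
    (5,0)@(11, 1): e=[50,4,2] → #
    (6,0)@(13, 1): e=[78,4,-26] → ·
    (3,1)@(7, 3): e=[10,12,34] → #
    (5,1)@(11, 3): e=[66,12,-22] → ·
    (3,2)@(7, 5): e=[26,20,10] → #
    (4,2)@(9, 5): e=[54,20,-18] → ·
    (2,3)@(5, 7): e=[14,28,14] → #
    (3,3)@(7, 7): e=[42,28,-14] → ·
    (1,4)@(3, 9): e=[2,36,18] → #
    (2,4)@(5, 9): e=[30,36,-10] → ·
    (1,5)@(3, 11): e=[18,44,-6] → ·
  covered (7 px):
    · · · · # # ·
    · · · # # · ·
    · · · # · · ·
    · · # · · · ·
    · # · · · · ·
    · · · · · · ·
    · · · · · · ·
    · · · · · · ·
    · · · · · · ·
    · · · · · · ·
    · · · · · · ·

Z-buffer (winner per pixel, '.' = empty):
  1 . 2 . 3 3 .
  . 1 1 3 3 . .
  . . 1 3 2 2 .
  . . 3 2 2 2 .
  . 3 . 2 2 2 .
  . 0 . 2 2 2 .
  . . 0 . 2 . .
  . . . 0 2 . .
  . . . . 2 . .
  . . . . . 0 .
  . . . . . . .

Final: 2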